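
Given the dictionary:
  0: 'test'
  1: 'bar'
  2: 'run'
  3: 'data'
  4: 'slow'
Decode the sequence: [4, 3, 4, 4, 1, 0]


Look up each index in the dictionary:
  4 -> 'slow'
  3 -> 'data'
  4 -> 'slow'
  4 -> 'slow'
  1 -> 'bar'
  0 -> 'test'

Decoded: "slow data slow slow bar test"


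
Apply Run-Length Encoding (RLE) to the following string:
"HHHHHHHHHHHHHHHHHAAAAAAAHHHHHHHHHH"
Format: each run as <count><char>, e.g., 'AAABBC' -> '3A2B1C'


Scanning runs left to right:
  i=0: run of 'H' x 17 -> '17H'
  i=17: run of 'A' x 7 -> '7A'
  i=24: run of 'H' x 10 -> '10H'

RLE = 17H7A10H


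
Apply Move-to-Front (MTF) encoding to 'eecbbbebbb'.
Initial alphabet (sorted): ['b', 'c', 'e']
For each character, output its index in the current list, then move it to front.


MTF encoding:
'e': index 2 in ['b', 'c', 'e'] -> ['e', 'b', 'c']
'e': index 0 in ['e', 'b', 'c'] -> ['e', 'b', 'c']
'c': index 2 in ['e', 'b', 'c'] -> ['c', 'e', 'b']
'b': index 2 in ['c', 'e', 'b'] -> ['b', 'c', 'e']
'b': index 0 in ['b', 'c', 'e'] -> ['b', 'c', 'e']
'b': index 0 in ['b', 'c', 'e'] -> ['b', 'c', 'e']
'e': index 2 in ['b', 'c', 'e'] -> ['e', 'b', 'c']
'b': index 1 in ['e', 'b', 'c'] -> ['b', 'e', 'c']
'b': index 0 in ['b', 'e', 'c'] -> ['b', 'e', 'c']
'b': index 0 in ['b', 'e', 'c'] -> ['b', 'e', 'c']


Output: [2, 0, 2, 2, 0, 0, 2, 1, 0, 0]


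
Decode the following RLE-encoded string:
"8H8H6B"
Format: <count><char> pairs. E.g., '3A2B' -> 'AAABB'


Expanding each <count><char> pair:
  8H -> 'HHHHHHHH'
  8H -> 'HHHHHHHH'
  6B -> 'BBBBBB'

Decoded = HHHHHHHHHHHHHHHHBBBBBB


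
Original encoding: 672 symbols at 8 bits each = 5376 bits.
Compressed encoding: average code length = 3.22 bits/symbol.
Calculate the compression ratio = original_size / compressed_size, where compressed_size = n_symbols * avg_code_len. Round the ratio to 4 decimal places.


original_size = n_symbols * orig_bits = 672 * 8 = 5376 bits
compressed_size = n_symbols * avg_code_len = 672 * 3.22 = 2163.84 bits
ratio = original_size / compressed_size = 5376 / 2163.84 = 2.4845

Compression ratio = 2.4845


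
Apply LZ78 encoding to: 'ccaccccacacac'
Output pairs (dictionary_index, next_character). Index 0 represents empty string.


LZ78 encoding steps:
Dictionary: {0: ''}
Step 1: w='' (idx 0), next='c' -> output (0, 'c'), add 'c' as idx 1
Step 2: w='c' (idx 1), next='a' -> output (1, 'a'), add 'ca' as idx 2
Step 3: w='c' (idx 1), next='c' -> output (1, 'c'), add 'cc' as idx 3
Step 4: w='cc' (idx 3), next='a' -> output (3, 'a'), add 'cca' as idx 4
Step 5: w='ca' (idx 2), next='c' -> output (2, 'c'), add 'cac' as idx 5
Step 6: w='' (idx 0), next='a' -> output (0, 'a'), add 'a' as idx 6
Step 7: w='c' (idx 1), end of input -> output (1, '')


Encoded: [(0, 'c'), (1, 'a'), (1, 'c'), (3, 'a'), (2, 'c'), (0, 'a'), (1, '')]


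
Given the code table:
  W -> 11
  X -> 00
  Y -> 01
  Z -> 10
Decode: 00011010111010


Decoding:
00 -> X
01 -> Y
10 -> Z
10 -> Z
11 -> W
10 -> Z
10 -> Z


Result: XYZZWZZ


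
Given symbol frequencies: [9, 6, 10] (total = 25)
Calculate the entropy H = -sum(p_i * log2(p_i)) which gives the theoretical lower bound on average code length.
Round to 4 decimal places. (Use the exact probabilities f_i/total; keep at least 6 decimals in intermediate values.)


Per-symbol terms -p_i * log2(p_i) with p_i = f_i/25:
  p = 9/25 = 0.360000: log2(p) = -1.473931, -p*log2(p) = 0.530615
  p = 6/25 = 0.240000: log2(p) = -2.058894, -p*log2(p) = 0.494134
  p = 10/25 = 0.400000: log2(p) = -1.321928, -p*log2(p) = 0.528771
H = 0.530615 + 0.494134 + 0.528771 = 1.553520

H = 1.5535 bits/symbol


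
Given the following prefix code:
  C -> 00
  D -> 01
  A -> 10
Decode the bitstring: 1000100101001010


Decoding step by step:
Bits 10 -> A
Bits 00 -> C
Bits 10 -> A
Bits 01 -> D
Bits 01 -> D
Bits 00 -> C
Bits 10 -> A
Bits 10 -> A


Decoded message: ACADDCAA


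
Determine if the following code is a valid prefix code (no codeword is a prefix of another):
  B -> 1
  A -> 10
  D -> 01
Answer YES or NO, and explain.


Checking each pair (does one codeword prefix another?):
  B='1' vs A='10': prefix -- VIOLATION

NO -- this is NOT a valid prefix code. B (1) is a prefix of A (10).


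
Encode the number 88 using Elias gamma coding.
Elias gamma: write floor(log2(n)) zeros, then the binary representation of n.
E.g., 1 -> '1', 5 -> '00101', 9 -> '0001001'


num_bits = floor(log2(88)) + 1 = 7
leading_zeros = num_bits - 1 = 6
binary(88) = 1011000

Elias gamma(88) = '000000' + '1011000' = 0000001011000 (13 bits)


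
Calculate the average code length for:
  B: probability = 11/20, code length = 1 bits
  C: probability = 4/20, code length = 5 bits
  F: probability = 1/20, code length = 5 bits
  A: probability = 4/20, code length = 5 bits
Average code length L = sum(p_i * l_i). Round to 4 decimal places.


Weighted contributions p_i * l_i:
  B: (11/20) * 1 = 11/20
  C: (4/20) * 5 = 20/20
  F: (1/20) * 5 = 5/20
  A: (4/20) * 5 = 20/20
Sum = (11 + 20 + 5 + 20)/20 = 56/20

L = 56/20 = 2.8000 bits/symbol


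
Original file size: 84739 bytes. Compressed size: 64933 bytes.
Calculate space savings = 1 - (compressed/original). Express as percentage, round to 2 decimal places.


ratio = compressed/original = 64933/84739 = 0.766271
savings = 1 - ratio = 1 - 0.766271 = 0.233729
as a percentage: 0.233729 * 100 = 23.37%

Space savings = 1 - 64933/84739 = 23.37%


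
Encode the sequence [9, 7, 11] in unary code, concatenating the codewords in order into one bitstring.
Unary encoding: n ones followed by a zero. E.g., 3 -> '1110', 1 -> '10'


Encode each number as n ones followed by a terminating 0:
  9 -> 1111111110 (10 bits)
  7 -> 11111110 (8 bits)
  11 -> 111111111110 (12 bits)
Total length = 10 + 8 + 12 = 30 bits.

Unary([9, 7, 11]) = 111111111011111110111111111110 (30 bits)


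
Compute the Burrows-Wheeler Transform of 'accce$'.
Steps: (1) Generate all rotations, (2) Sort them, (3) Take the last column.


Rotations (sorted):
  0: $accce -> last char: e
  1: accce$ -> last char: $
  2: ccce$a -> last char: a
  3: cce$ac -> last char: c
  4: ce$acc -> last char: c
  5: e$accc -> last char: c


BWT = e$accc


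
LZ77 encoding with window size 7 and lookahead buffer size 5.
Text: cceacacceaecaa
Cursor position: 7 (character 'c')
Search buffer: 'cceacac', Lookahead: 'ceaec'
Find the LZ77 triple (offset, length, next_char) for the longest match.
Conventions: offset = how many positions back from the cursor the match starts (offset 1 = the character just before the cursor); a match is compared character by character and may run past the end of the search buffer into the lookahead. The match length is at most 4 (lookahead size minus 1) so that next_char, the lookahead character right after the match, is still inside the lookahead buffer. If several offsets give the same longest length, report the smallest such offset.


Try each offset into the search buffer:
  offset=1 (pos 6, char 'c'): match length 1
  offset=2 (pos 5, char 'a'): match length 0
  offset=3 (pos 4, char 'c'): match length 1
  offset=4 (pos 3, char 'a'): match length 0
  offset=5 (pos 2, char 'e'): match length 0
  offset=6 (pos 1, char 'c'): match length 3
  offset=7 (pos 0, char 'c'): match length 1
Longest match has length 3 at offset 6.
next_char = character at position 7 + 3 = 10 -> 'e'

Best match: offset=6, length=3 (matching 'cea' starting at position 1)
LZ77 triple: (6, 3, 'e')


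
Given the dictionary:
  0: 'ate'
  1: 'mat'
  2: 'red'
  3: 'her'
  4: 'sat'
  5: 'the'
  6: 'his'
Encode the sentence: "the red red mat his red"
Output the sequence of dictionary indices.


Look up each word in the dictionary:
  'the' -> 5
  'red' -> 2
  'red' -> 2
  'mat' -> 1
  'his' -> 6
  'red' -> 2

Encoded: [5, 2, 2, 1, 6, 2]


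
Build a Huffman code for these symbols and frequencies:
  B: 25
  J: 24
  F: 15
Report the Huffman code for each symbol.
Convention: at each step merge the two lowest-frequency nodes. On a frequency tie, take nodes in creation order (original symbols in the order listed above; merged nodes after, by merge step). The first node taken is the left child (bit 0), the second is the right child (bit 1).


Huffman tree construction:
Step 1: Merge F(15) + J(24) = 39
Step 2: Merge B(25) + (F+J)(39) = 64
Read each symbol's code off the tree from the root (left child = 0, right child = 1).

Codes:
  B: 0 (length 1)
  J: 11 (length 2)
  F: 10 (length 2)
Average code length: 103/64 = 1.6094 bits/symbol


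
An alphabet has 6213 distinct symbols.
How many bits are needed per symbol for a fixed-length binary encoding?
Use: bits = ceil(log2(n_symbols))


log2(6213) = 12.6011
Bracket: 2^12 = 4096 < 6213 <= 2^13 = 8192
So ceil(log2(6213)) = 13

bits = ceil(log2(6213)) = ceil(12.6011) = 13 bits


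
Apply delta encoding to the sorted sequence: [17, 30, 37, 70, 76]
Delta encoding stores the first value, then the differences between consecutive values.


First value: 17
Deltas:
  30 - 17 = 13
  37 - 30 = 7
  70 - 37 = 33
  76 - 70 = 6


Delta encoded: [17, 13, 7, 33, 6]


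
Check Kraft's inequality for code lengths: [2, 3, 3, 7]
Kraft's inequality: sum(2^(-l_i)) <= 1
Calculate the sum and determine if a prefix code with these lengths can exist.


Sum = 2^(-2) + 2^(-3) + 2^(-3) + 2^(-7)
    = 0.25 + 0.125 + 0.125 + 0.0078125
    = 65/128 = 0.5078125
Since 0.5078125 <= 1, Kraft's inequality IS satisfied.
A prefix code with these lengths CAN exist.

Kraft sum = 0.5078125. Satisfied.


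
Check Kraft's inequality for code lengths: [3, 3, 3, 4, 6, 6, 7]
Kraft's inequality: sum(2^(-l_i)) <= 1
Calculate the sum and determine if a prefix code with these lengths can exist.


Sum = 2^(-3) + 2^(-3) + 2^(-3) + 2^(-4) + 2^(-6) + 2^(-6) + 2^(-7)
    = 0.125 + 0.125 + 0.125 + 0.0625 + 0.015625 + 0.015625 + 0.0078125
    = 61/128 = 0.4765625
Since 0.4765625 <= 1, Kraft's inequality IS satisfied.
A prefix code with these lengths CAN exist.

Kraft sum = 0.4765625. Satisfied.


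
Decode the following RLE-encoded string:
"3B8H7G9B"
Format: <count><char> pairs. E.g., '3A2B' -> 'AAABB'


Expanding each <count><char> pair:
  3B -> 'BBB'
  8H -> 'HHHHHHHH'
  7G -> 'GGGGGGG'
  9B -> 'BBBBBBBBB'

Decoded = BBBHHHHHHHHGGGGGGGBBBBBBBBB


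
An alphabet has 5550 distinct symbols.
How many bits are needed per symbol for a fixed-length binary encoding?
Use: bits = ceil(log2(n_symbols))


log2(5550) = 12.4383
Bracket: 2^12 = 4096 < 5550 <= 2^13 = 8192
So ceil(log2(5550)) = 13

bits = ceil(log2(5550)) = ceil(12.4383) = 13 bits


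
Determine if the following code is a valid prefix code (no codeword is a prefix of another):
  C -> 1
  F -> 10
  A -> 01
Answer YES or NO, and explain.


Checking each pair (does one codeword prefix another?):
  C='1' vs F='10': prefix -- VIOLATION

NO -- this is NOT a valid prefix code. C (1) is a prefix of F (10).


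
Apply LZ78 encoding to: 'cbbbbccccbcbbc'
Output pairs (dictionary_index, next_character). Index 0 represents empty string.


LZ78 encoding steps:
Dictionary: {0: ''}
Step 1: w='' (idx 0), next='c' -> output (0, 'c'), add 'c' as idx 1
Step 2: w='' (idx 0), next='b' -> output (0, 'b'), add 'b' as idx 2
Step 3: w='b' (idx 2), next='b' -> output (2, 'b'), add 'bb' as idx 3
Step 4: w='b' (idx 2), next='c' -> output (2, 'c'), add 'bc' as idx 4
Step 5: w='c' (idx 1), next='c' -> output (1, 'c'), add 'cc' as idx 5
Step 6: w='c' (idx 1), next='b' -> output (1, 'b'), add 'cb' as idx 6
Step 7: w='cb' (idx 6), next='b' -> output (6, 'b'), add 'cbb' as idx 7
Step 8: w='c' (idx 1), end of input -> output (1, '')


Encoded: [(0, 'c'), (0, 'b'), (2, 'b'), (2, 'c'), (1, 'c'), (1, 'b'), (6, 'b'), (1, '')]


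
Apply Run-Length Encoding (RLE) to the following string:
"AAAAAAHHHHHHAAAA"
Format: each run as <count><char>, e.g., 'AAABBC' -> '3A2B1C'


Scanning runs left to right:
  i=0: run of 'A' x 6 -> '6A'
  i=6: run of 'H' x 6 -> '6H'
  i=12: run of 'A' x 4 -> '4A'

RLE = 6A6H4A


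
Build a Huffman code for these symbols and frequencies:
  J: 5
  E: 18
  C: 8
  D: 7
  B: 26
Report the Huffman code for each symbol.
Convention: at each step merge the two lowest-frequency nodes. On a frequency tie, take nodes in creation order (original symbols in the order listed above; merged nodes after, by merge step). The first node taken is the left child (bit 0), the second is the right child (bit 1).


Huffman tree construction:
Step 1: Merge J(5) + D(7) = 12
Step 2: Merge C(8) + (J+D)(12) = 20
Step 3: Merge E(18) + (C+(J+D))(20) = 38
Step 4: Merge B(26) + (E+(C+(J+D)))(38) = 64
Read each symbol's code off the tree from the root (left child = 0, right child = 1).

Codes:
  J: 1110 (length 4)
  E: 10 (length 2)
  C: 110 (length 3)
  D: 1111 (length 4)
  B: 0 (length 1)
Average code length: 134/64 = 2.0938 bits/symbol


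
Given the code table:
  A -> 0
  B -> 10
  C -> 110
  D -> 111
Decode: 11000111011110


Decoding:
110 -> C
0 -> A
0 -> A
111 -> D
0 -> A
111 -> D
10 -> B


Result: CAADADB


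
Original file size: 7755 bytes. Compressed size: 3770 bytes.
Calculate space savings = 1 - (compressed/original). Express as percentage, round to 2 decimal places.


ratio = compressed/original = 3770/7755 = 0.486138
savings = 1 - ratio = 1 - 0.486138 = 0.513862
as a percentage: 0.513862 * 100 = 51.39%

Space savings = 1 - 3770/7755 = 51.39%


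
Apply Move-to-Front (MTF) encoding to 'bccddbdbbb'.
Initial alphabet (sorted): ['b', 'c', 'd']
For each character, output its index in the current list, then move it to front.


MTF encoding:
'b': index 0 in ['b', 'c', 'd'] -> ['b', 'c', 'd']
'c': index 1 in ['b', 'c', 'd'] -> ['c', 'b', 'd']
'c': index 0 in ['c', 'b', 'd'] -> ['c', 'b', 'd']
'd': index 2 in ['c', 'b', 'd'] -> ['d', 'c', 'b']
'd': index 0 in ['d', 'c', 'b'] -> ['d', 'c', 'b']
'b': index 2 in ['d', 'c', 'b'] -> ['b', 'd', 'c']
'd': index 1 in ['b', 'd', 'c'] -> ['d', 'b', 'c']
'b': index 1 in ['d', 'b', 'c'] -> ['b', 'd', 'c']
'b': index 0 in ['b', 'd', 'c'] -> ['b', 'd', 'c']
'b': index 0 in ['b', 'd', 'c'] -> ['b', 'd', 'c']


Output: [0, 1, 0, 2, 0, 2, 1, 1, 0, 0]


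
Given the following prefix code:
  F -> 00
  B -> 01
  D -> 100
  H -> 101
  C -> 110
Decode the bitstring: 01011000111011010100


Decoding step by step:
Bits 01 -> B
Bits 01 -> B
Bits 100 -> D
Bits 01 -> B
Bits 110 -> C
Bits 110 -> C
Bits 101 -> H
Bits 00 -> F


Decoded message: BBDBCCHF


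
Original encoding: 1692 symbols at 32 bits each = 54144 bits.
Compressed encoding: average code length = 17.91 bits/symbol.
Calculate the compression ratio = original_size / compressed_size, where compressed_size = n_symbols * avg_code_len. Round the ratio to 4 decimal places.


original_size = n_symbols * orig_bits = 1692 * 32 = 54144 bits
compressed_size = n_symbols * avg_code_len = 1692 * 17.91 = 30303.72 bits
ratio = original_size / compressed_size = 54144 / 30303.72 = 1.7867

Compression ratio = 1.7867


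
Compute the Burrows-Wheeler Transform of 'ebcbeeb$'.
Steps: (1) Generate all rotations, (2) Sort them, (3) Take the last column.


Rotations (sorted):
  0: $ebcbeeb -> last char: b
  1: b$ebcbee -> last char: e
  2: bcbeeb$e -> last char: e
  3: beeb$ebc -> last char: c
  4: cbeeb$eb -> last char: b
  5: eb$ebcbe -> last char: e
  6: ebcbeeb$ -> last char: $
  7: eeb$ebcb -> last char: b


BWT = beecbe$b


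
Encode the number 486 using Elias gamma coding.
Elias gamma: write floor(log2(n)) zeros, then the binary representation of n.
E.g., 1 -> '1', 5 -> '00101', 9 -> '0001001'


num_bits = floor(log2(486)) + 1 = 9
leading_zeros = num_bits - 1 = 8
binary(486) = 111100110

Elias gamma(486) = '00000000' + '111100110' = 00000000111100110 (17 bits)


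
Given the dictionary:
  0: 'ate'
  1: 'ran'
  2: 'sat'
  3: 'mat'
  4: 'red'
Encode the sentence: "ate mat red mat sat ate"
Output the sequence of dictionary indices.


Look up each word in the dictionary:
  'ate' -> 0
  'mat' -> 3
  'red' -> 4
  'mat' -> 3
  'sat' -> 2
  'ate' -> 0

Encoded: [0, 3, 4, 3, 2, 0]


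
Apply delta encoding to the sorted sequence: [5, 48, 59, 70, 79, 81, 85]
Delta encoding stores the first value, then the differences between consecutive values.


First value: 5
Deltas:
  48 - 5 = 43
  59 - 48 = 11
  70 - 59 = 11
  79 - 70 = 9
  81 - 79 = 2
  85 - 81 = 4


Delta encoded: [5, 43, 11, 11, 9, 2, 4]


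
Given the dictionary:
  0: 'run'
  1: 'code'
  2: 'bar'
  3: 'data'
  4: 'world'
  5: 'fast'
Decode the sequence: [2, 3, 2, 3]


Look up each index in the dictionary:
  2 -> 'bar'
  3 -> 'data'
  2 -> 'bar'
  3 -> 'data'

Decoded: "bar data bar data"


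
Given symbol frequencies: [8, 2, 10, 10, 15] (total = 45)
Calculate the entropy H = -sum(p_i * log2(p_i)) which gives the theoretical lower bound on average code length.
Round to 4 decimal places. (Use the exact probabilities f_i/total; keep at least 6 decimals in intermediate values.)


Per-symbol terms -p_i * log2(p_i) with p_i = f_i/45:
  p = 8/45 = 0.177778: log2(p) = -2.491853, -p*log2(p) = 0.442996
  p = 2/45 = 0.044444: log2(p) = -4.491853, -p*log2(p) = 0.199638
  p = 10/45 = 0.222222: log2(p) = -2.169925, -p*log2(p) = 0.482206
  p = 10/45 = 0.222222: log2(p) = -2.169925, -p*log2(p) = 0.482206
  p = 15/45 = 0.333333: log2(p) = -1.584963, -p*log2(p) = 0.528321
H = 0.442996 + 0.199638 + 0.482206 + 0.482206 + 0.528321 = 2.135367

H = 2.1354 bits/symbol


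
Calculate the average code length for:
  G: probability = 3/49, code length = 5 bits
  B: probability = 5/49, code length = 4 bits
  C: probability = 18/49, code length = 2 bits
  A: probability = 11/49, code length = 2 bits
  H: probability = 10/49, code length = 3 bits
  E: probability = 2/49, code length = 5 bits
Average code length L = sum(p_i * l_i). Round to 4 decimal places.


Weighted contributions p_i * l_i:
  G: (3/49) * 5 = 15/49
  B: (5/49) * 4 = 20/49
  C: (18/49) * 2 = 36/49
  A: (11/49) * 2 = 22/49
  H: (10/49) * 3 = 30/49
  E: (2/49) * 5 = 10/49
Sum = (15 + 20 + 36 + 22 + 30 + 10)/49 = 133/49

L = 133/49 = 2.7143 bits/symbol


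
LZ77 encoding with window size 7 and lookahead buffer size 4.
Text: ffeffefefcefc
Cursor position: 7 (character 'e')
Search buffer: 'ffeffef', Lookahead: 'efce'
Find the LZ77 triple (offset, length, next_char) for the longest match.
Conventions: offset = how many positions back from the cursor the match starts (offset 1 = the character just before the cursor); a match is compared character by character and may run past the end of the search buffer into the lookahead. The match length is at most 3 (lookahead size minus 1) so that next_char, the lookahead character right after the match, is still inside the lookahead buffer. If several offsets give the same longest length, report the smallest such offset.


Try each offset into the search buffer:
  offset=1 (pos 6, char 'f'): match length 0
  offset=2 (pos 5, char 'e'): match length 2
  offset=3 (pos 4, char 'f'): match length 0
  offset=4 (pos 3, char 'f'): match length 0
  offset=5 (pos 2, char 'e'): match length 2
  offset=6 (pos 1, char 'f'): match length 0
  offset=7 (pos 0, char 'f'): match length 0
Longest match has length 2, found at offsets 2, 5; take the smallest, offset 2.
next_char = character at position 7 + 2 = 9 -> 'c'

Best match: offset=2, length=2 (matching 'ef' starting at position 5)
LZ77 triple: (2, 2, 'c')


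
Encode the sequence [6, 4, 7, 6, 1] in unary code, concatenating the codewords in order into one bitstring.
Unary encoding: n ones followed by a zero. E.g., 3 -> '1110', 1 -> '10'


Encode each number as n ones followed by a terminating 0:
  6 -> 1111110 (7 bits)
  4 -> 11110 (5 bits)
  7 -> 11111110 (8 bits)
  6 -> 1111110 (7 bits)
  1 -> 10 (2 bits)
Total length = 7 + 5 + 8 + 7 + 2 = 29 bits.

Unary([6, 4, 7, 6, 1]) = 11111101111011111110111111010 (29 bits)


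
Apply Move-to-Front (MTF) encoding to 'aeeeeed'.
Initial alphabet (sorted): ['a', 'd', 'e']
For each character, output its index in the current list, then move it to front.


MTF encoding:
'a': index 0 in ['a', 'd', 'e'] -> ['a', 'd', 'e']
'e': index 2 in ['a', 'd', 'e'] -> ['e', 'a', 'd']
'e': index 0 in ['e', 'a', 'd'] -> ['e', 'a', 'd']
'e': index 0 in ['e', 'a', 'd'] -> ['e', 'a', 'd']
'e': index 0 in ['e', 'a', 'd'] -> ['e', 'a', 'd']
'e': index 0 in ['e', 'a', 'd'] -> ['e', 'a', 'd']
'd': index 2 in ['e', 'a', 'd'] -> ['d', 'e', 'a']


Output: [0, 2, 0, 0, 0, 0, 2]


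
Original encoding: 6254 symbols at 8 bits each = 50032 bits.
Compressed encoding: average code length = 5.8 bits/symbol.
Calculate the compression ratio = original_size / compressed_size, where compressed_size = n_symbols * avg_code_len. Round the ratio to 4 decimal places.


original_size = n_symbols * orig_bits = 6254 * 8 = 50032 bits
compressed_size = n_symbols * avg_code_len = 6254 * 5.8 = 36273.2 bits
ratio = original_size / compressed_size = 50032 / 36273.2 = 1.3793

Compression ratio = 1.3793


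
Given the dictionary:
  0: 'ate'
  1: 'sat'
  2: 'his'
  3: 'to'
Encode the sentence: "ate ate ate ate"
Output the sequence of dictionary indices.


Look up each word in the dictionary:
  'ate' -> 0
  'ate' -> 0
  'ate' -> 0
  'ate' -> 0

Encoded: [0, 0, 0, 0]


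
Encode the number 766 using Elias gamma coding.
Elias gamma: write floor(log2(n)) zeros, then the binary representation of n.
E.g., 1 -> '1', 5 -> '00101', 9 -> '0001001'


num_bits = floor(log2(766)) + 1 = 10
leading_zeros = num_bits - 1 = 9
binary(766) = 1011111110

Elias gamma(766) = '000000000' + '1011111110' = 0000000001011111110 (19 bits)


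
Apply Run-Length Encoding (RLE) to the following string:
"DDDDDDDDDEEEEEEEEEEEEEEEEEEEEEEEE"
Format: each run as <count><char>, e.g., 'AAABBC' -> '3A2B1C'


Scanning runs left to right:
  i=0: run of 'D' x 9 -> '9D'
  i=9: run of 'E' x 24 -> '24E'

RLE = 9D24E


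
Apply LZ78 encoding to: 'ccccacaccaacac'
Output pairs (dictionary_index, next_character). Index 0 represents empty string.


LZ78 encoding steps:
Dictionary: {0: ''}
Step 1: w='' (idx 0), next='c' -> output (0, 'c'), add 'c' as idx 1
Step 2: w='c' (idx 1), next='c' -> output (1, 'c'), add 'cc' as idx 2
Step 3: w='c' (idx 1), next='a' -> output (1, 'a'), add 'ca' as idx 3
Step 4: w='ca' (idx 3), next='c' -> output (3, 'c'), add 'cac' as idx 4
Step 5: w='ca' (idx 3), next='a' -> output (3, 'a'), add 'caa' as idx 5
Step 6: w='cac' (idx 4), end of input -> output (4, '')


Encoded: [(0, 'c'), (1, 'c'), (1, 'a'), (3, 'c'), (3, 'a'), (4, '')]


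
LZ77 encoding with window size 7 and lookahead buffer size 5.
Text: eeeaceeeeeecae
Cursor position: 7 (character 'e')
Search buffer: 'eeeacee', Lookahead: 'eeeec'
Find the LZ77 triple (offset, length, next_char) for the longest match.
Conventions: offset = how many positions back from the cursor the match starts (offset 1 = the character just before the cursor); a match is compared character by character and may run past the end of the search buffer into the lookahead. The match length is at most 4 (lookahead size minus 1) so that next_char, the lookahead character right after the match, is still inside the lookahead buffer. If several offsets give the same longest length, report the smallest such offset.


Try each offset into the search buffer:
  offset=1 (pos 6, char 'e'): match length 4
  offset=2 (pos 5, char 'e'): match length 4
  offset=3 (pos 4, char 'c'): match length 0
  offset=4 (pos 3, char 'a'): match length 0
  offset=5 (pos 2, char 'e'): match length 1
  offset=6 (pos 1, char 'e'): match length 2
  offset=7 (pos 0, char 'e'): match length 3
Longest match has length 4, found at offsets 1, 2; take the smallest, offset 1.
next_char = character at position 7 + 4 = 11 -> 'c'

Best match: offset=1, length=4 (matching 'eeee' starting at position 6)
LZ77 triple: (1, 4, 'c')


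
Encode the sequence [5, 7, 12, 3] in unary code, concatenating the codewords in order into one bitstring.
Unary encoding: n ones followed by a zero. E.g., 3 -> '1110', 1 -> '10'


Encode each number as n ones followed by a terminating 0:
  5 -> 111110 (6 bits)
  7 -> 11111110 (8 bits)
  12 -> 1111111111110 (13 bits)
  3 -> 1110 (4 bits)
Total length = 6 + 8 + 13 + 4 = 31 bits.

Unary([5, 7, 12, 3]) = 1111101111111011111111111101110 (31 bits)


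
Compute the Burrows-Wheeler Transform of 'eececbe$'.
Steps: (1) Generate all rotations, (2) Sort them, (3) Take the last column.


Rotations (sorted):
  0: $eececbe -> last char: e
  1: be$eecec -> last char: c
  2: cbe$eece -> last char: e
  3: cecbe$ee -> last char: e
  4: e$eececb -> last char: b
  5: ecbe$eec -> last char: c
  6: ececbe$e -> last char: e
  7: eececbe$ -> last char: $


BWT = eceebce$


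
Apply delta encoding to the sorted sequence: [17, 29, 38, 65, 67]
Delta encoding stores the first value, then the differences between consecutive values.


First value: 17
Deltas:
  29 - 17 = 12
  38 - 29 = 9
  65 - 38 = 27
  67 - 65 = 2


Delta encoded: [17, 12, 9, 27, 2]


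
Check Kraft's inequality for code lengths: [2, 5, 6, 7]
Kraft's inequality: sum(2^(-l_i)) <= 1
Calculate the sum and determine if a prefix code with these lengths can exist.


Sum = 2^(-2) + 2^(-5) + 2^(-6) + 2^(-7)
    = 0.25 + 0.03125 + 0.015625 + 0.0078125
    = 39/128 = 0.3046875
Since 0.3046875 <= 1, Kraft's inequality IS satisfied.
A prefix code with these lengths CAN exist.

Kraft sum = 0.3046875. Satisfied.


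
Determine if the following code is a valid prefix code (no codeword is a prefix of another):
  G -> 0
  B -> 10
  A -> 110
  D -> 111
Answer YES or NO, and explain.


Checking each pair (does one codeword prefix another?):
  G='0' vs B='10': no prefix
  G='0' vs A='110': no prefix
  G='0' vs D='111': no prefix
  B='10' vs G='0': no prefix
  B='10' vs A='110': no prefix
  B='10' vs D='111': no prefix
  A='110' vs G='0': no prefix
  A='110' vs B='10': no prefix
  A='110' vs D='111': no prefix
  D='111' vs G='0': no prefix
  D='111' vs B='10': no prefix
  D='111' vs A='110': no prefix
No violation found over all pairs.

YES -- this is a valid prefix code. No codeword is a prefix of any other codeword.


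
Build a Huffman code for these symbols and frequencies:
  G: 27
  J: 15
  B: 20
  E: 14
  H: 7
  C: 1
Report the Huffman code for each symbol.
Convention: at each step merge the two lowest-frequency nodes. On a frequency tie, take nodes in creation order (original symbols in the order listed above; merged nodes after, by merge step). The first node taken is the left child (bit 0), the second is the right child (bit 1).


Huffman tree construction:
Step 1: Merge C(1) + H(7) = 8
Step 2: Merge (C+H)(8) + E(14) = 22
Step 3: Merge J(15) + B(20) = 35
Step 4: Merge ((C+H)+E)(22) + G(27) = 49
Step 5: Merge (J+B)(35) + (((C+H)+E)+G)(49) = 84
Read each symbol's code off the tree from the root (left child = 0, right child = 1).

Codes:
  G: 11 (length 2)
  J: 00 (length 2)
  B: 01 (length 2)
  E: 101 (length 3)
  H: 1001 (length 4)
  C: 1000 (length 4)
Average code length: 198/84 = 2.3571 bits/symbol


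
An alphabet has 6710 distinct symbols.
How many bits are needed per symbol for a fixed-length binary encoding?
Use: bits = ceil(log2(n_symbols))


log2(6710) = 12.7121
Bracket: 2^12 = 4096 < 6710 <= 2^13 = 8192
So ceil(log2(6710)) = 13

bits = ceil(log2(6710)) = ceil(12.7121) = 13 bits


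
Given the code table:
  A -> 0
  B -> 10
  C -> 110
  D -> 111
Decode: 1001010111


Decoding:
10 -> B
0 -> A
10 -> B
10 -> B
111 -> D


Result: BABBD


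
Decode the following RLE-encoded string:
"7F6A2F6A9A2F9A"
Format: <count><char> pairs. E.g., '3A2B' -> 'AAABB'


Expanding each <count><char> pair:
  7F -> 'FFFFFFF'
  6A -> 'AAAAAA'
  2F -> 'FF'
  6A -> 'AAAAAA'
  9A -> 'AAAAAAAAA'
  2F -> 'FF'
  9A -> 'AAAAAAAAA'

Decoded = FFFFFFFAAAAAAFFAAAAAAAAAAAAAAAFFAAAAAAAAA


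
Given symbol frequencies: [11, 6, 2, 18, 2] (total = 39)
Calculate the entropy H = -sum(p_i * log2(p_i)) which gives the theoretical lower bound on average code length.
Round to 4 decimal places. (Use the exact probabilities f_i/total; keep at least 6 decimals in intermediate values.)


Per-symbol terms -p_i * log2(p_i) with p_i = f_i/39:
  p = 11/39 = 0.282051: log2(p) = -1.825971, -p*log2(p) = 0.515017
  p = 6/39 = 0.153846: log2(p) = -2.700440, -p*log2(p) = 0.415452
  p = 2/39 = 0.051282: log2(p) = -4.285402, -p*log2(p) = 0.219764
  p = 18/39 = 0.461538: log2(p) = -1.115477, -p*log2(p) = 0.514836
  p = 2/39 = 0.051282: log2(p) = -4.285402, -p*log2(p) = 0.219764
H = 0.515017 + 0.415452 + 0.219764 + 0.514836 + 0.219764 = 1.884833

H = 1.8848 bits/symbol


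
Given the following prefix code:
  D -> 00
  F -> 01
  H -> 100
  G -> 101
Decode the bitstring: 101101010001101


Decoding step by step:
Bits 101 -> G
Bits 101 -> G
Bits 01 -> F
Bits 00 -> D
Bits 01 -> F
Bits 101 -> G


Decoded message: GGFDFG


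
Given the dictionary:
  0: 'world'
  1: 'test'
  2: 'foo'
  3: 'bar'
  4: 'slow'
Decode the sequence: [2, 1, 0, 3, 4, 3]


Look up each index in the dictionary:
  2 -> 'foo'
  1 -> 'test'
  0 -> 'world'
  3 -> 'bar'
  4 -> 'slow'
  3 -> 'bar'

Decoded: "foo test world bar slow bar"


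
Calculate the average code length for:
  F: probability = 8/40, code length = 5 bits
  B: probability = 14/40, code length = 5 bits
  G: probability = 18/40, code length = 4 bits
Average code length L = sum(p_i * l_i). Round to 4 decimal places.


Weighted contributions p_i * l_i:
  F: (8/40) * 5 = 40/40
  B: (14/40) * 5 = 70/40
  G: (18/40) * 4 = 72/40
Sum = (40 + 70 + 72)/40 = 182/40

L = 182/40 = 4.5500 bits/symbol


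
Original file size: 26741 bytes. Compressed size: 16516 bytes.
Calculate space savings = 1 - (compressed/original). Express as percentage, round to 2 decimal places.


ratio = compressed/original = 16516/26741 = 0.617628
savings = 1 - ratio = 1 - 0.617628 = 0.382372
as a percentage: 0.382372 * 100 = 38.24%

Space savings = 1 - 16516/26741 = 38.24%


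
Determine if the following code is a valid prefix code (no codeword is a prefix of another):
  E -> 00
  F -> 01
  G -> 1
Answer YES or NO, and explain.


Checking each pair (does one codeword prefix another?):
  E='00' vs F='01': no prefix
  E='00' vs G='1': no prefix
  F='01' vs E='00': no prefix
  F='01' vs G='1': no prefix
  G='1' vs E='00': no prefix
  G='1' vs F='01': no prefix
No violation found over all pairs.

YES -- this is a valid prefix code. No codeword is a prefix of any other codeword.


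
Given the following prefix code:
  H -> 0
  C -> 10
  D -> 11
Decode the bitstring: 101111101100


Decoding step by step:
Bits 10 -> C
Bits 11 -> D
Bits 11 -> D
Bits 10 -> C
Bits 11 -> D
Bits 0 -> H
Bits 0 -> H


Decoded message: CDDCDHH


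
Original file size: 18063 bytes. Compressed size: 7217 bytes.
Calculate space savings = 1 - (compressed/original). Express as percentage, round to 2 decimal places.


ratio = compressed/original = 7217/18063 = 0.399546
savings = 1 - ratio = 1 - 0.399546 = 0.600454
as a percentage: 0.600454 * 100 = 60.05%

Space savings = 1 - 7217/18063 = 60.05%


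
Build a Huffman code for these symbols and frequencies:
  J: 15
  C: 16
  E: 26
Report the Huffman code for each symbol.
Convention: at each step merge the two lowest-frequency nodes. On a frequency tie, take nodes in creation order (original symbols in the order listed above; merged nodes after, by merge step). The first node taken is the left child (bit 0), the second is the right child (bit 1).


Huffman tree construction:
Step 1: Merge J(15) + C(16) = 31
Step 2: Merge E(26) + (J+C)(31) = 57
Read each symbol's code off the tree from the root (left child = 0, right child = 1).

Codes:
  J: 10 (length 2)
  C: 11 (length 2)
  E: 0 (length 1)
Average code length: 88/57 = 1.5439 bits/symbol


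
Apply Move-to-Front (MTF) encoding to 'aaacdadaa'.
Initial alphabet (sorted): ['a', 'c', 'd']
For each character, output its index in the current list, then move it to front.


MTF encoding:
'a': index 0 in ['a', 'c', 'd'] -> ['a', 'c', 'd']
'a': index 0 in ['a', 'c', 'd'] -> ['a', 'c', 'd']
'a': index 0 in ['a', 'c', 'd'] -> ['a', 'c', 'd']
'c': index 1 in ['a', 'c', 'd'] -> ['c', 'a', 'd']
'd': index 2 in ['c', 'a', 'd'] -> ['d', 'c', 'a']
'a': index 2 in ['d', 'c', 'a'] -> ['a', 'd', 'c']
'd': index 1 in ['a', 'd', 'c'] -> ['d', 'a', 'c']
'a': index 1 in ['d', 'a', 'c'] -> ['a', 'd', 'c']
'a': index 0 in ['a', 'd', 'c'] -> ['a', 'd', 'c']


Output: [0, 0, 0, 1, 2, 2, 1, 1, 0]


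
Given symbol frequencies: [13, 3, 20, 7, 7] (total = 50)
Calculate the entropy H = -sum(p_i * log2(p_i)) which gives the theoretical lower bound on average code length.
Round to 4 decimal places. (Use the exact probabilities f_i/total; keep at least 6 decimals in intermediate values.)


Per-symbol terms -p_i * log2(p_i) with p_i = f_i/50:
  p = 13/50 = 0.260000: log2(p) = -1.943416, -p*log2(p) = 0.505288
  p = 3/50 = 0.060000: log2(p) = -4.058894, -p*log2(p) = 0.243534
  p = 20/50 = 0.400000: log2(p) = -1.321928, -p*log2(p) = 0.528771
  p = 7/50 = 0.140000: log2(p) = -2.836501, -p*log2(p) = 0.397110
  p = 7/50 = 0.140000: log2(p) = -2.836501, -p*log2(p) = 0.397110
H = 0.505288 + 0.243534 + 0.528771 + 0.397110 + 0.397110 = 2.071813

H = 2.0718 bits/symbol


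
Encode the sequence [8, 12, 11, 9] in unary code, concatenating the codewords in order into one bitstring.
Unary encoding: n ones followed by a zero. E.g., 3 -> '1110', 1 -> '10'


Encode each number as n ones followed by a terminating 0:
  8 -> 111111110 (9 bits)
  12 -> 1111111111110 (13 bits)
  11 -> 111111111110 (12 bits)
  9 -> 1111111110 (10 bits)
Total length = 9 + 13 + 12 + 10 = 44 bits.

Unary([8, 12, 11, 9]) = 11111111011111111111101111111111101111111110 (44 bits)


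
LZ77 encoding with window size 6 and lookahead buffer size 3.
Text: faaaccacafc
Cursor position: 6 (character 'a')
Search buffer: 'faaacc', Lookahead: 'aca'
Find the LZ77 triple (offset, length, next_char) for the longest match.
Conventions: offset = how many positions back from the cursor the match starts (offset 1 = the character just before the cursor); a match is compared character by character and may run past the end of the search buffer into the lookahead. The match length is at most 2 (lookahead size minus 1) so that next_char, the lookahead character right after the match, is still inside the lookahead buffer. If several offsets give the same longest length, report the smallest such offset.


Try each offset into the search buffer:
  offset=1 (pos 5, char 'c'): match length 0
  offset=2 (pos 4, char 'c'): match length 0
  offset=3 (pos 3, char 'a'): match length 2
  offset=4 (pos 2, char 'a'): match length 1
  offset=5 (pos 1, char 'a'): match length 1
  offset=6 (pos 0, char 'f'): match length 0
Longest match has length 2 at offset 3.
next_char = character at position 6 + 2 = 8 -> 'a'

Best match: offset=3, length=2 (matching 'ac' starting at position 3)
LZ77 triple: (3, 2, 'a')


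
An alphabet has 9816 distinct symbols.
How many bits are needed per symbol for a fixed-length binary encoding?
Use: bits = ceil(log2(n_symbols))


log2(9816) = 13.2609
Bracket: 2^13 = 8192 < 9816 <= 2^14 = 16384
So ceil(log2(9816)) = 14

bits = ceil(log2(9816)) = ceil(13.2609) = 14 bits


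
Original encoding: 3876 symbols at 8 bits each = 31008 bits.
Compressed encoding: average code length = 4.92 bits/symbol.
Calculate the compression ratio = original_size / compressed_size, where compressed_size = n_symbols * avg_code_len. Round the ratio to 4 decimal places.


original_size = n_symbols * orig_bits = 3876 * 8 = 31008 bits
compressed_size = n_symbols * avg_code_len = 3876 * 4.92 = 19069.92 bits
ratio = original_size / compressed_size = 31008 / 19069.92 = 1.626

Compression ratio = 1.626


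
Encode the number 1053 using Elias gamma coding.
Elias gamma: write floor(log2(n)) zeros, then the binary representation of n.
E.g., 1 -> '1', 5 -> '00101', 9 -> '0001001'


num_bits = floor(log2(1053)) + 1 = 11
leading_zeros = num_bits - 1 = 10
binary(1053) = 10000011101

Elias gamma(1053) = '0000000000' + '10000011101' = 000000000010000011101 (21 bits)


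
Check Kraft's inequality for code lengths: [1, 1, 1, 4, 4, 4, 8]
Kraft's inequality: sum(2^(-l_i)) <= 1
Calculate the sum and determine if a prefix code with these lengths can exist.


Sum = 2^(-1) + 2^(-1) + 2^(-1) + 2^(-4) + 2^(-4) + 2^(-4) + 2^(-8)
    = 0.5 + 0.5 + 0.5 + 0.0625 + 0.0625 + 0.0625 + 0.00390625
    = 433/256 = 1.69140625
Since 1.69140625 > 1, Kraft's inequality is NOT satisfied.
A prefix code with these lengths CANNOT exist.

Kraft sum = 1.69140625. Not satisfied.


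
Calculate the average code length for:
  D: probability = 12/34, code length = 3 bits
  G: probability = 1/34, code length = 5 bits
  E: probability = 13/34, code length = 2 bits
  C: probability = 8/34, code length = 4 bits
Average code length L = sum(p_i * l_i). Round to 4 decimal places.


Weighted contributions p_i * l_i:
  D: (12/34) * 3 = 36/34
  G: (1/34) * 5 = 5/34
  E: (13/34) * 2 = 26/34
  C: (8/34) * 4 = 32/34
Sum = (36 + 5 + 26 + 32)/34 = 99/34

L = 99/34 = 2.9118 bits/symbol


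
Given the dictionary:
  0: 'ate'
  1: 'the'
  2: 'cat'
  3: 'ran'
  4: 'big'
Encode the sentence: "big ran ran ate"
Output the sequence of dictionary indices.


Look up each word in the dictionary:
  'big' -> 4
  'ran' -> 3
  'ran' -> 3
  'ate' -> 0

Encoded: [4, 3, 3, 0]


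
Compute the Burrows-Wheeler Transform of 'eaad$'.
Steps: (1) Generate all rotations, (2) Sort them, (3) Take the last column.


Rotations (sorted):
  0: $eaad -> last char: d
  1: aad$e -> last char: e
  2: ad$ea -> last char: a
  3: d$eaa -> last char: a
  4: eaad$ -> last char: $


BWT = deaa$


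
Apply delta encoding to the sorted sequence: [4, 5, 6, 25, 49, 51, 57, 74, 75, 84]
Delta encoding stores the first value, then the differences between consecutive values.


First value: 4
Deltas:
  5 - 4 = 1
  6 - 5 = 1
  25 - 6 = 19
  49 - 25 = 24
  51 - 49 = 2
  57 - 51 = 6
  74 - 57 = 17
  75 - 74 = 1
  84 - 75 = 9


Delta encoded: [4, 1, 1, 19, 24, 2, 6, 17, 1, 9]


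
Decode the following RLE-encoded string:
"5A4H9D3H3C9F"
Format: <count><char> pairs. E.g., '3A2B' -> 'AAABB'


Expanding each <count><char> pair:
  5A -> 'AAAAA'
  4H -> 'HHHH'
  9D -> 'DDDDDDDDD'
  3H -> 'HHH'
  3C -> 'CCC'
  9F -> 'FFFFFFFFF'

Decoded = AAAAAHHHHDDDDDDDDDHHHCCCFFFFFFFFF


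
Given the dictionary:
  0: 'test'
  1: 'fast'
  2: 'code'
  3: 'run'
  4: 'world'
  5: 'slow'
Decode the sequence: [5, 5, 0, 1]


Look up each index in the dictionary:
  5 -> 'slow'
  5 -> 'slow'
  0 -> 'test'
  1 -> 'fast'

Decoded: "slow slow test fast"


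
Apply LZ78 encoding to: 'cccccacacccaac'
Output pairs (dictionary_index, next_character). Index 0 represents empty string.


LZ78 encoding steps:
Dictionary: {0: ''}
Step 1: w='' (idx 0), next='c' -> output (0, 'c'), add 'c' as idx 1
Step 2: w='c' (idx 1), next='c' -> output (1, 'c'), add 'cc' as idx 2
Step 3: w='cc' (idx 2), next='a' -> output (2, 'a'), add 'cca' as idx 3
Step 4: w='c' (idx 1), next='a' -> output (1, 'a'), add 'ca' as idx 4
Step 5: w='cc' (idx 2), next='c' -> output (2, 'c'), add 'ccc' as idx 5
Step 6: w='' (idx 0), next='a' -> output (0, 'a'), add 'a' as idx 6
Step 7: w='a' (idx 6), next='c' -> output (6, 'c'), add 'ac' as idx 7


Encoded: [(0, 'c'), (1, 'c'), (2, 'a'), (1, 'a'), (2, 'c'), (0, 'a'), (6, 'c')]


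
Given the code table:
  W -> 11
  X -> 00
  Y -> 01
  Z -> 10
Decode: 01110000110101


Decoding:
01 -> Y
11 -> W
00 -> X
00 -> X
11 -> W
01 -> Y
01 -> Y


Result: YWXXWYY


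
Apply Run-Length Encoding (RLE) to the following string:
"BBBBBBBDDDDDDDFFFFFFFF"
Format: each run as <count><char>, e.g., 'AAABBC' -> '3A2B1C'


Scanning runs left to right:
  i=0: run of 'B' x 7 -> '7B'
  i=7: run of 'D' x 7 -> '7D'
  i=14: run of 'F' x 8 -> '8F'

RLE = 7B7D8F


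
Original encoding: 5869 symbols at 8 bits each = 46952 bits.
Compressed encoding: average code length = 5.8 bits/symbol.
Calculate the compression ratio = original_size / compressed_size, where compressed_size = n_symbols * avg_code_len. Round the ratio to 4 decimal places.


original_size = n_symbols * orig_bits = 5869 * 8 = 46952 bits
compressed_size = n_symbols * avg_code_len = 5869 * 5.8 = 34040.2 bits
ratio = original_size / compressed_size = 46952 / 34040.2 = 1.3793

Compression ratio = 1.3793
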